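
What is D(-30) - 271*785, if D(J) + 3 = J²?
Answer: -211838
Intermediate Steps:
D(J) = -3 + J²
D(-30) - 271*785 = (-3 + (-30)²) - 271*785 = (-3 + 900) - 212735 = 897 - 212735 = -211838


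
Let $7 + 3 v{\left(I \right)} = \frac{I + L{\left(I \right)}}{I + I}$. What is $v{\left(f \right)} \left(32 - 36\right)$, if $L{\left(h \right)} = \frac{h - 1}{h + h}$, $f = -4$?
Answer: $\frac{421}{48} \approx 8.7708$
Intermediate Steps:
$L{\left(h \right)} = \frac{-1 + h}{2 h}$
$v{\left(I \right)} = - \frac{7}{3} + \frac{I + \frac{-1 + I}{2 I}}{6 I}$ ($v{\left(I \right)} = - \frac{7}{3} + \frac{\left(I + \frac{-1 + I}{2 I}\right) \frac{1}{I + I}}{3} = - \frac{7}{3} + \frac{\left(I + \frac{-1 + I}{2 I}\right) \frac{1}{2 I}}{3} = - \frac{7}{3} + \frac{\frac{1}{2} \frac{1}{I} \left(I + \frac{-1 + I}{2 I}\right)}{3} = - \frac{7}{3} + \frac{I + \frac{-1 + I}{2 I}}{6 I}$)
$v{\left(f \right)} \left(32 - 36\right) = \frac{-1 - 4 - 26 \left(-4\right)^{2}}{12 \cdot 16} \left(32 - 36\right) = \frac{1}{12} \cdot \frac{1}{16} \left(-1 - 4 - 416\right) \left(-4\right) = \frac{1}{12} \cdot \frac{1}{16} \left(-421\right) \left(-4\right) = \left(- \frac{421}{192}\right) \left(-4\right) = \frac{421}{48}$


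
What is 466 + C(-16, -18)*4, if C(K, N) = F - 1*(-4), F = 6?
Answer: 506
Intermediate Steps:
C(K, N) = 10 (C(K, N) = 6 - 1*(-4) = 6 + 4 = 10)
466 + C(-16, -18)*4 = 466 + 10*4 = 466 + 40 = 506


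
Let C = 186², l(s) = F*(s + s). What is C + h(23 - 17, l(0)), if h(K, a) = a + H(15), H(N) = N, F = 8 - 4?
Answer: 34611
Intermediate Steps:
F = 4
l(s) = 8*s (l(s) = 4*(s + s) = 4*(2*s) = 8*s)
C = 34596
h(K, a) = 15 + a (h(K, a) = a + 15 = 15 + a)
C + h(23 - 17, l(0)) = 34596 + (15 + 8*0) = 34596 + (15 + 0) = 34596 + 15 = 34611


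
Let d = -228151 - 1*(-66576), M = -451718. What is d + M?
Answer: -613293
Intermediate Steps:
d = -161575 (d = -228151 + 66576 = -161575)
d + M = -161575 - 451718 = -613293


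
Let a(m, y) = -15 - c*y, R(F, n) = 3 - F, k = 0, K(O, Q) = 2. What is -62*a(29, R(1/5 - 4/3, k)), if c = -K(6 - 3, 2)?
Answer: 6262/15 ≈ 417.47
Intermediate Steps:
c = -2 (c = -1*2 = -2)
a(m, y) = -15 + 2*y (a(m, y) = -15 - (-2)*y = -15 + 2*y)
-62*a(29, R(1/5 - 4/3, k)) = -62*(-15 + 2*(3 - (1/5 - 4/3))) = -62*(-15 + 2*(3 - (1*(⅕) - 4*⅓))) = -62*(-15 + 2*(3 - (⅕ - 4/3))) = -62*(-15 + 2*(3 - 1*(-17/15))) = -62*(-15 + 2*(3 + 17/15)) = -62*(-15 + 2*(62/15)) = -62*(-15 + 124/15) = -62*(-101/15) = 6262/15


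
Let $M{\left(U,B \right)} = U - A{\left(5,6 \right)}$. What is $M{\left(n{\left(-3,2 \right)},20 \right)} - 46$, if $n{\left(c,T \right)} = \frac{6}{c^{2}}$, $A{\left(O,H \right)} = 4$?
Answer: $- \frac{148}{3} \approx -49.333$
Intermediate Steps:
$n{\left(c,T \right)} = \frac{6}{c^{2}}$
$M{\left(U,B \right)} = -4 + U$ ($M{\left(U,B \right)} = U - 4 = -4 + U$)
$M{\left(n{\left(-3,2 \right)},20 \right)} - 46 = \left(-4 + \frac{6}{9}\right) - 46 = \left(-4 + 6 \cdot \frac{1}{9}\right) - 46 = \left(-4 + \frac{2}{3}\right) - 46 = - \frac{10}{3} - 46 = - \frac{148}{3}$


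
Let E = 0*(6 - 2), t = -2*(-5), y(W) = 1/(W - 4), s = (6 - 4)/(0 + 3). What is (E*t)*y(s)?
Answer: 0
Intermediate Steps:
s = ⅔ (s = 2/3 = 2*(⅓) = ⅔ ≈ 0.66667)
y(W) = 1/(-4 + W)
t = 10
E = 0 (E = 0*4 = 0)
(E*t)*y(s) = (0*10)/(-4 + ⅔) = 0/(-10/3) = 0*(-3/10) = 0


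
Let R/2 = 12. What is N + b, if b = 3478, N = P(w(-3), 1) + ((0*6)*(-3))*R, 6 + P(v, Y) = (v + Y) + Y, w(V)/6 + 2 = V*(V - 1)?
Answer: 3534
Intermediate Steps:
R = 24 (R = 2*12 = 24)
w(V) = -12 + 6*V*(-1 + V) (w(V) = -12 + 6*(V*(V - 1)) = -12 + 6*(V*(-1 + V)) = -12 + 6*V*(-1 + V))
P(v, Y) = -6 + v + 2*Y (P(v, Y) = -6 + ((v + Y) + Y) = -6 + ((Y + v) + Y) = -6 + (v + 2*Y) = -6 + v + 2*Y)
N = 56 (N = (-6 + (-12 - 6*(-3) + 6*(-3)²) + 2*1) + ((0*6)*(-3))*24 = (-6 + (-12 + 18 + 6*9) + 2) + (0*(-3))*24 = (-6 + (-12 + 18 + 54) + 2) + 0*24 = (-6 + 60 + 2) + 0 = 56 + 0 = 56)
N + b = 56 + 3478 = 3534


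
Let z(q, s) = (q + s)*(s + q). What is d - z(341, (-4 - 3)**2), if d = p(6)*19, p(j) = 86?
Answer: -150466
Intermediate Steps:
z(q, s) = (q + s)**2 (z(q, s) = (q + s)*(q + s) = (q + s)**2)
d = 1634 (d = 86*19 = 1634)
d - z(341, (-4 - 3)**2) = 1634 - (341 + (-4 - 3)**2)**2 = 1634 - (341 + (-7)**2)**2 = 1634 - (341 + 49)**2 = 1634 - 1*390**2 = 1634 - 1*152100 = 1634 - 152100 = -150466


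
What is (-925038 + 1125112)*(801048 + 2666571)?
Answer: 693780403806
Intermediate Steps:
(-925038 + 1125112)*(801048 + 2666571) = 200074*3467619 = 693780403806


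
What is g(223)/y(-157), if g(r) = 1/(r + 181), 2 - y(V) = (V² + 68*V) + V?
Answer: -1/5580856 ≈ -1.7918e-7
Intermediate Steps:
y(V) = 2 - V² - 69*V (y(V) = 2 - ((V² + 68*V) + V) = 2 - (V² + 69*V) = 2 + (-V² - 69*V) = 2 - V² - 69*V)
g(r) = 1/(181 + r)
g(223)/y(-157) = 1/((181 + 223)*(2 - 1*(-157)² - 69*(-157))) = 1/(404*(2 - 1*24649 + 10833)) = 1/(404*(2 - 24649 + 10833)) = (1/404)/(-13814) = (1/404)*(-1/13814) = -1/5580856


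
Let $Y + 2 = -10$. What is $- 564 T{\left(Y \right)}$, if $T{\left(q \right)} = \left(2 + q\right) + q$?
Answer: $12408$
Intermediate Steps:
$Y = -12$ ($Y = -2 - 10 = -12$)
$T{\left(q \right)} = 2 + 2 q$
$- 564 T{\left(Y \right)} = - 564 \left(2 + 2 \left(-12\right)\right) = - 564 \left(2 - 24\right) = \left(-564\right) \left(-22\right) = 12408$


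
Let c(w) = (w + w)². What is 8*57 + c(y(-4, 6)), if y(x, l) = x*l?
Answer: 2760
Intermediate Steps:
y(x, l) = l*x
c(w) = 4*w² (c(w) = (2*w)² = 4*w²)
8*57 + c(y(-4, 6)) = 8*57 + 4*(6*(-4))² = 456 + 4*(-24)² = 456 + 4*576 = 456 + 2304 = 2760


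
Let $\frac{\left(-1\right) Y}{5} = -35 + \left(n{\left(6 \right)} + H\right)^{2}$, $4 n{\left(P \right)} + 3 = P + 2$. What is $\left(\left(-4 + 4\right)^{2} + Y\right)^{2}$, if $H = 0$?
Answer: $\frac{7155625}{256} \approx 27952.0$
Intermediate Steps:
$n{\left(P \right)} = - \frac{1}{4} + \frac{P}{4}$ ($n{\left(P \right)} = - \frac{3}{4} + \frac{P + 2}{4} = - \frac{3}{4} + \frac{2 + P}{4} = - \frac{3}{4} + \left(\frac{1}{2} + \frac{P}{4}\right) = - \frac{1}{4} + \frac{P}{4}$)
$Y = \frac{2675}{16}$ ($Y = - 5 \left(-35 + \left(\left(- \frac{1}{4} + \frac{1}{4} \cdot 6\right) + 0\right)^{2}\right) = - 5 \left(-35 + \left(\left(- \frac{1}{4} + \frac{3}{2}\right) + 0\right)^{2}\right) = - 5 \left(-35 + \left(\frac{5}{4} + 0\right)^{2}\right) = - 5 \left(-35 + \left(\frac{5}{4}\right)^{2}\right) = - 5 \left(-35 + \frac{25}{16}\right) = \left(-5\right) \left(- \frac{535}{16}\right) = \frac{2675}{16} \approx 167.19$)
$\left(\left(-4 + 4\right)^{2} + Y\right)^{2} = \left(\left(-4 + 4\right)^{2} + \frac{2675}{16}\right)^{2} = \left(0^{2} + \frac{2675}{16}\right)^{2} = \left(0 + \frac{2675}{16}\right)^{2} = \left(\frac{2675}{16}\right)^{2} = \frac{7155625}{256}$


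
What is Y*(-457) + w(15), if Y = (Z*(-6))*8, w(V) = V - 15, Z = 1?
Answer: 21936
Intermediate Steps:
w(V) = -15 + V
Y = -48 (Y = (1*(-6))*8 = -6*8 = -48)
Y*(-457) + w(15) = -48*(-457) + (-15 + 15) = 21936 + 0 = 21936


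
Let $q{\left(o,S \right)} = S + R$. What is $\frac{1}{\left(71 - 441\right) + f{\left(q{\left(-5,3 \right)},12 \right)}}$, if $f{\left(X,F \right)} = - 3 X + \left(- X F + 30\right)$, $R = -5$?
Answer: $- \frac{1}{310} \approx -0.0032258$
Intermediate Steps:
$q{\left(o,S \right)} = -5 + S$ ($q{\left(o,S \right)} = S - 5 = -5 + S$)
$f{\left(X,F \right)} = 30 - 3 X - F X$ ($f{\left(X,F \right)} = - 3 X - \left(-30 + F X\right) = 30 - 3 X - F X$)
$\frac{1}{\left(71 - 441\right) + f{\left(q{\left(-5,3 \right)},12 \right)}} = \frac{1}{\left(71 - 441\right) - \left(-30 + 15 \left(-5 + 3\right)\right)} = \frac{1}{\left(71 - 441\right) - \left(-36 - 24\right)} = \frac{1}{-370 + \left(30 + 6 + 24\right)} = \frac{1}{-370 + 60} = \frac{1}{-310} = - \frac{1}{310}$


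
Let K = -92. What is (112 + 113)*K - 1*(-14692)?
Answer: -6008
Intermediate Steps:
(112 + 113)*K - 1*(-14692) = (112 + 113)*(-92) - 1*(-14692) = 225*(-92) + 14692 = -20700 + 14692 = -6008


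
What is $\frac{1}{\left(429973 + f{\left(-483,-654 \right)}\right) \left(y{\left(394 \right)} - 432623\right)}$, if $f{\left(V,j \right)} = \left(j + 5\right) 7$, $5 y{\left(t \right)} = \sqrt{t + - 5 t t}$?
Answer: $- \frac{2163115}{398123118501929946} - \frac{i \sqrt{775786}}{398123118501929946} \approx -5.4333 \cdot 10^{-12} - 2.2123 \cdot 10^{-15} i$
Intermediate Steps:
$y{\left(t \right)} = \frac{\sqrt{t - 5 t^{2}}}{5}$ ($y{\left(t \right)} = \frac{\sqrt{t + - 5 t t}}{5} = \frac{\sqrt{t - 5 t^{2}}}{5}$)
$f{\left(V,j \right)} = 35 + 7 j$ ($f{\left(V,j \right)} = \left(5 + j\right) 7 = 35 + 7 j$)
$\frac{1}{\left(429973 + f{\left(-483,-654 \right)}\right) \left(y{\left(394 \right)} - 432623\right)} = \frac{1}{\left(429973 + \left(35 + 7 \left(-654\right)\right)\right) \left(\frac{\sqrt{394 \left(1 - 1970\right)}}{5} - 432623\right)} = \frac{1}{\left(429973 + \left(35 - 4578\right)\right) \left(\frac{\sqrt{394 \left(1 - 1970\right)}}{5} - 432623\right)} = \frac{1}{\left(429973 - 4543\right) \left(\frac{\sqrt{394 \left(-1969\right)}}{5} - 432623\right)} = \frac{1}{425430 \left(\frac{\sqrt{-775786}}{5} - 432623\right)} = \frac{1}{425430 \left(\frac{i \sqrt{775786}}{5} - 432623\right)} = \frac{1}{425430 \left(-432623 + \frac{i \sqrt{775786}}{5}\right)} = \frac{1}{-184050802890 + 85086 i \sqrt{775786}}$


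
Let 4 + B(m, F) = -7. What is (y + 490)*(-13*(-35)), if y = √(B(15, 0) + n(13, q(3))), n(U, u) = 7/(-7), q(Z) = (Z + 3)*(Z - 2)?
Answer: 222950 + 910*I*√3 ≈ 2.2295e+5 + 1576.2*I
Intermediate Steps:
B(m, F) = -11 (B(m, F) = -4 - 7 = -11)
q(Z) = (-2 + Z)*(3 + Z) (q(Z) = (3 + Z)*(-2 + Z) = (-2 + Z)*(3 + Z))
n(U, u) = -1 (n(U, u) = 7*(-⅐) = -1)
y = 2*I*√3 (y = √(-11 - 1) = √(-12) = 2*I*√3 ≈ 3.4641*I)
(y + 490)*(-13*(-35)) = (2*I*√3 + 490)*(-13*(-35)) = (490 + 2*I*√3)*455 = 222950 + 910*I*√3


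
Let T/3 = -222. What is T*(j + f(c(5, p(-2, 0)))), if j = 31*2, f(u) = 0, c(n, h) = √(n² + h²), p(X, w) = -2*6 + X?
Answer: -41292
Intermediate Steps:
p(X, w) = -12 + X
c(n, h) = √(h² + n²)
j = 62
T = -666 (T = 3*(-222) = -666)
T*(j + f(c(5, p(-2, 0)))) = -666*(62 + 0) = -666*62 = -41292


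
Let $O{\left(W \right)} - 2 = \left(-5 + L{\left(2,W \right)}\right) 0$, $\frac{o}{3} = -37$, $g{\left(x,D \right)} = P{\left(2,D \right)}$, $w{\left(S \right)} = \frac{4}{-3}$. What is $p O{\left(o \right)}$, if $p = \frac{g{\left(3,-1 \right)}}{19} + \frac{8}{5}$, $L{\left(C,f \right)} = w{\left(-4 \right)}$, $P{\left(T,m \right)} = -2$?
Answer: $\frac{284}{95} \approx 2.9895$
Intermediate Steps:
$w{\left(S \right)} = - \frac{4}{3}$ ($w{\left(S \right)} = 4 \left(- \frac{1}{3}\right) = - \frac{4}{3}$)
$g{\left(x,D \right)} = -2$
$L{\left(C,f \right)} = - \frac{4}{3}$
$p = \frac{142}{95}$ ($p = - \frac{2}{19} + \frac{8}{5} = \frac{142}{95} \approx 1.4947$)
$o = -111$ ($o = 3 \left(-37\right) = -111$)
$O{\left(W \right)} = 2$ ($O{\left(W \right)} = 2 + \left(-5 - \frac{4}{3}\right) 0 = 2 - 0 = 2 + 0 = 2$)
$p O{\left(o \right)} = \frac{142}{95} \cdot 2 = \frac{284}{95}$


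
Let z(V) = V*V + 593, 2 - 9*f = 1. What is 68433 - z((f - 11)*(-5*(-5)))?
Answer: -507460/81 ≈ -6264.9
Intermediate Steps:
f = ⅑ (f = 2/9 - ⅑*1 = 2/9 - ⅑ = ⅑ ≈ 0.11111)
z(V) = 593 + V² (z(V) = V² + 593 = 593 + V²)
68433 - z((f - 11)*(-5*(-5))) = 68433 - (593 + ((⅑ - 11)*(-5*(-5)))²) = 68433 - (593 + (-98/9*25)²) = 68433 - (593 + (-2450/9)²) = 68433 - (593 + 6002500/81) = 68433 - 1*6050533/81 = 68433 - 6050533/81 = -507460/81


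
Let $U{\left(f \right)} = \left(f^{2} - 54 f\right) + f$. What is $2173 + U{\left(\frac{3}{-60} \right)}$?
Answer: $\frac{870261}{400} \approx 2175.7$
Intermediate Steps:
$U{\left(f \right)} = f^{2} - 53 f$
$2173 + U{\left(\frac{3}{-60} \right)} = 2173 + \frac{3}{-60} \left(-53 + \frac{3}{-60}\right) = 2173 + 3 \left(- \frac{1}{60}\right) \left(-53 + 3 \left(- \frac{1}{60}\right)\right) = 2173 - \frac{-53 - \frac{1}{20}}{20} = 2173 - - \frac{1061}{400} = 2173 + \frac{1061}{400} = \frac{870261}{400}$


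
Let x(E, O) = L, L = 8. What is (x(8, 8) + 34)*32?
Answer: 1344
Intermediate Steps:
x(E, O) = 8
(x(8, 8) + 34)*32 = (8 + 34)*32 = 42*32 = 1344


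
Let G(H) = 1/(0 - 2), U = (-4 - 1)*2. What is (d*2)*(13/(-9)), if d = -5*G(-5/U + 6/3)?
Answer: -65/9 ≈ -7.2222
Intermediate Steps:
U = -10 (U = -5*2 = -10)
G(H) = -1/2 (G(H) = 1/(-2) = -1/2)
d = 5/2 (d = -5*(-1/2) = 5/2 ≈ 2.5000)
(d*2)*(13/(-9)) = ((5/2)*2)*(13/(-9)) = 5*(13*(-1/9)) = 5*(-13/9) = -65/9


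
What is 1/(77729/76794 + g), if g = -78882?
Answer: -76794/6057586579 ≈ -1.2677e-5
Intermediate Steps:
1/(77729/76794 + g) = 1/(77729/76794 - 78882) = 1/(-6057586579/76794) = -76794/6057586579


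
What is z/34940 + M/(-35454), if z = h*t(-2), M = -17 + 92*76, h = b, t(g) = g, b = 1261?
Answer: -13880062/51615115 ≈ -0.26891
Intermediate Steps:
h = 1261
M = 6975 (M = -17 + 6992 = 6975)
z = -2522 (z = 1261*(-2) = -2522)
z/34940 + M/(-35454) = -2522/34940 + 6975/(-35454) = -2522*1/34940 + 6975*(-1/35454) = -1261/17470 - 2325/11818 = -13880062/51615115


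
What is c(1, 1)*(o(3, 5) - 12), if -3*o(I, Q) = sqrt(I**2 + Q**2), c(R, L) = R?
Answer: -12 - sqrt(34)/3 ≈ -13.944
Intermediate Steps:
o(I, Q) = -sqrt(I**2 + Q**2)/3
c(1, 1)*(o(3, 5) - 12) = 1*(-sqrt(3**2 + 5**2)/3 - 12) = 1*(-sqrt(9 + 25)/3 - 12) = 1*(-sqrt(34)/3 - 12) = 1*(-12 - sqrt(34)/3) = -12 - sqrt(34)/3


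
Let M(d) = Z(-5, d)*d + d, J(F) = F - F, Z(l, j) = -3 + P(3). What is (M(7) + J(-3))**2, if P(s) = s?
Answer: 49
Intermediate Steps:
Z(l, j) = 0 (Z(l, j) = -3 + 3 = 0)
J(F) = 0
M(d) = d (M(d) = 0*d + d = 0 + d = d)
(M(7) + J(-3))**2 = (7 + 0)**2 = 7**2 = 49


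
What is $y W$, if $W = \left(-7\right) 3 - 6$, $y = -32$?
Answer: $864$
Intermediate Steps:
$W = -27$ ($W = -21 - 6 = -27$)
$y W = \left(-32\right) \left(-27\right) = 864$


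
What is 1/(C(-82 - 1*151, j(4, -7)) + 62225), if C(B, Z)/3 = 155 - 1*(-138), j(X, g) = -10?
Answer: 1/63104 ≈ 1.5847e-5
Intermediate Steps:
C(B, Z) = 879 (C(B, Z) = 3*(155 - 1*(-138)) = 3*(155 + 138) = 3*293 = 879)
1/(C(-82 - 1*151, j(4, -7)) + 62225) = 1/(879 + 62225) = 1/63104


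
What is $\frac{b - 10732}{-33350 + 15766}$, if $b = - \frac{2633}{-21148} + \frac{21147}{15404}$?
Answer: $\frac{49698721}{81440948} \approx 0.61024$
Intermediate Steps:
$b = \frac{30485968}{20360237}$ ($b = \left(-2633\right) \left(- \frac{1}{21148}\right) + 21147 \cdot \frac{1}{15404} = \frac{2633}{21148} + \frac{21147}{15404} = \frac{30485968}{20360237} \approx 1.4973$)
$\frac{b - 10732}{-33350 + 15766} = \frac{\frac{30485968}{20360237} - 10732}{-33350 + 15766} = - \frac{218475577516}{20360237 \left(-17584\right)} = \left(- \frac{218475577516}{20360237}\right) \left(- \frac{1}{17584}\right) = \frac{49698721}{81440948}$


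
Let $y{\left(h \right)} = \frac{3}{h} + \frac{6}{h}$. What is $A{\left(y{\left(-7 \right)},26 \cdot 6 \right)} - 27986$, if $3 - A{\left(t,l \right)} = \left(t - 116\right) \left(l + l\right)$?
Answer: $\frac{60271}{7} \approx 8610.1$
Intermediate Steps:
$y{\left(h \right)} = \frac{9}{h}$
$A{\left(t,l \right)} = 3 - 2 l \left(-116 + t\right)$ ($A{\left(t,l \right)} = 3 - \left(t - 116\right) \left(l + l\right) = 3 - \left(-116 + t\right) 2 l = 3 - 2 l \left(-116 + t\right)$)
$A{\left(y{\left(-7 \right)},26 \cdot 6 \right)} - 27986 = \left(3 + 232 \cdot 26 \cdot 6 - 2 \cdot 26 \cdot 6 \frac{9}{-7}\right) - 27986 = \left(3 + 232 \cdot 156 - 312 \cdot 9 \left(- \frac{1}{7}\right)\right) - 27986 = \left(3 + 36192 - 312 \left(- \frac{9}{7}\right)\right) - 27986 = \left(3 + 36192 + \frac{2808}{7}\right) - 27986 = \frac{256173}{7} - 27986 = \frac{60271}{7}$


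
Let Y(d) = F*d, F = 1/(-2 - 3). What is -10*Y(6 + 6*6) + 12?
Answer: 96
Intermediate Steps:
F = -⅕ (F = 1/(-5) = -⅕ ≈ -0.20000)
Y(d) = -d/5
-10*Y(6 + 6*6) + 12 = -(-2)*(6 + 6*6) + 12 = -(-2)*(6 + 36) + 12 = -(-2)*42 + 12 = -10*(-42/5) + 12 = 84 + 12 = 96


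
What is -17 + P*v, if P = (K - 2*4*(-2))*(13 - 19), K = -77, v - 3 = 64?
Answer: 24505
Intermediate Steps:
v = 67 (v = 3 + 64 = 67)
P = 366 (P = (-77 - 2*4*(-2))*(13 - 19) = (-77 - 8*(-2))*(-6) = (-77 + 16)*(-6) = -61*(-6) = 366)
-17 + P*v = -17 + 366*67 = -17 + 24522 = 24505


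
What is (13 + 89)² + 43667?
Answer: 54071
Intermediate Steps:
(13 + 89)² + 43667 = 102² + 43667 = 10404 + 43667 = 54071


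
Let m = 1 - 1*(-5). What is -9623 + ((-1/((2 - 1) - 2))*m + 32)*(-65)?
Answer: -12093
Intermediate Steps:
m = 6 (m = 1 + 5 = 6)
-9623 + ((-1/((2 - 1) - 2))*m + 32)*(-65) = -9623 + (-1/((2 - 1) - 2)*6 + 32)*(-65) = -9623 + (-1/(1 - 2)*6 + 32)*(-65) = -9623 + (-1/(-1)*6 + 32)*(-65) = -9623 + (-1*(-1)*6 + 32)*(-65) = -9623 + (1*6 + 32)*(-65) = -9623 + (6 + 32)*(-65) = -9623 + 38*(-65) = -9623 - 2470 = -12093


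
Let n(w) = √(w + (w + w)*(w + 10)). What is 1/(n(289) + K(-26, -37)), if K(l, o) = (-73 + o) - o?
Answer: 73/167782 + 17*√599/167782 ≈ 0.0029149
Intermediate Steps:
n(w) = √(w + 2*w*(10 + w)) (n(w) = √(w + (2*w)*(10 + w)) = √(w + 2*w*(10 + w)))
K(l, o) = -73
1/(n(289) + K(-26, -37)) = 1/(√(289*(21 + 2*289)) - 73) = 1/(√(289*(21 + 578)) - 73) = 1/(√(289*599) - 73) = 1/(√173111 - 73) = 1/(17*√599 - 73) = 1/(-73 + 17*√599)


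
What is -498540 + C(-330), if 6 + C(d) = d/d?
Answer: -498545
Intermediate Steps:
C(d) = -5 (C(d) = -6 + d/d = -6 + 1 = -5)
-498540 + C(-330) = -498540 - 5 = -498545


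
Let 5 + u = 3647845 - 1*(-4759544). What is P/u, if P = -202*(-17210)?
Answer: 869105/2101846 ≈ 0.41350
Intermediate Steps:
u = 8407384 (u = -5 + (3647845 - 1*(-4759544)) = -5 + (3647845 + 4759544) = -5 + 8407389 = 8407384)
P = 3476420
P/u = 3476420/8407384 = 3476420*(1/8407384) = 869105/2101846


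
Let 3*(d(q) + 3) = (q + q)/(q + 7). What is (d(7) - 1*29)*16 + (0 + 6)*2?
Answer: -1484/3 ≈ -494.67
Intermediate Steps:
d(q) = -3 + 2*q/(3*(7 + q)) (d(q) = -3 + ((q + q)/(q + 7))/3 = -3 + ((2*q)/(7 + q))/3 = -3 + (2*q/(7 + q))/3 = -3 + 2*q/(3*(7 + q)))
(d(7) - 1*29)*16 + (0 + 6)*2 = (7*(-9 - 1*7)/(3*(7 + 7)) - 1*29)*16 + (0 + 6)*2 = ((7/3)*(-9 - 7)/14 - 29)*16 + 6*2 = ((7/3)*(1/14)*(-16) - 29)*16 + 12 = (-8/3 - 29)*16 + 12 = -95/3*16 + 12 = -1520/3 + 12 = -1484/3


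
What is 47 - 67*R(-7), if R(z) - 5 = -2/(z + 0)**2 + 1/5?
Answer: -73173/245 ≈ -298.67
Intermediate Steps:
R(z) = 26/5 - 2/z**2 (R(z) = 5 + (-2/(z + 0)**2 + 1/5) = 5 + (-2/z**2 + 1*(1/5)) = 5 + (-2/z**2 + 1/5) = 5 + (1/5 - 2/z**2) = 26/5 - 2/z**2)
47 - 67*R(-7) = 47 - 67*(26/5 - 2/(-7)**2) = 47 - 67*(26/5 - 2*1/49) = 47 - 67*(26/5 - 2/49) = 47 - 67*1264/245 = 47 - 84688/245 = -73173/245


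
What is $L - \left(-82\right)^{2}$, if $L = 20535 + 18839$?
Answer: $32650$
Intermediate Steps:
$L = 39374$
$L - \left(-82\right)^{2} = 39374 - \left(-82\right)^{2} = 39374 - 6724 = 32650$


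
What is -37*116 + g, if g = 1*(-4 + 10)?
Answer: -4286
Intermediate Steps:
g = 6 (g = 1*6 = 6)
-37*116 + g = -37*116 + 6 = -4292 + 6 = -4286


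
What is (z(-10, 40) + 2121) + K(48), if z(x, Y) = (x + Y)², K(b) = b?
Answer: 3069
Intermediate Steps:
z(x, Y) = (Y + x)²
(z(-10, 40) + 2121) + K(48) = ((40 - 10)² + 2121) + 48 = (30² + 2121) + 48 = (900 + 2121) + 48 = 3021 + 48 = 3069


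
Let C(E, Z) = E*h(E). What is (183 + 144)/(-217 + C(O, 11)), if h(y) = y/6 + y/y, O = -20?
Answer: -981/511 ≈ -1.9198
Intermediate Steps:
h(y) = 1 + y/6 (h(y) = y*(1/6) + 1 = y/6 + 1 = 1 + y/6)
C(E, Z) = E*(1 + E/6)
(183 + 144)/(-217 + C(O, 11)) = (183 + 144)/(-217 + (1/6)*(-20)*(6 - 20)) = 327/(-217 + (1/6)*(-20)*(-14)) = 327/(-217 + 140/3) = 327/(-511/3) = 327*(-3/511) = -981/511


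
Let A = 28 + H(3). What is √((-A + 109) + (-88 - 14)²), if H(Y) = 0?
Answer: 3*√1165 ≈ 102.40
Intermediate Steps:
A = 28 (A = 28 + 0 = 28)
√((-A + 109) + (-88 - 14)²) = √((-1*28 + 109) + (-88 - 14)²) = √((-28 + 109) + (-102)²) = √(81 + 10404) = √10485 = 3*√1165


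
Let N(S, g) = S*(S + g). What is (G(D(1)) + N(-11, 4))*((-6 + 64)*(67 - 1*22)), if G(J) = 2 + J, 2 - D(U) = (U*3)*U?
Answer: 203580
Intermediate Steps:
D(U) = 2 - 3*U² (D(U) = 2 - U*3*U = 2 - 3*U*U = 2 - 3*U²)
(G(D(1)) + N(-11, 4))*((-6 + 64)*(67 - 1*22)) = ((2 + (2 - 3*1²)) - 11*(-11 + 4))*((-6 + 64)*(67 - 1*22)) = ((2 + (2 - 3*1)) - 11*(-7))*(58*(67 - 22)) = ((2 + (2 - 3)) + 77)*(58*45) = ((2 - 1) + 77)*2610 = (1 + 77)*2610 = 78*2610 = 203580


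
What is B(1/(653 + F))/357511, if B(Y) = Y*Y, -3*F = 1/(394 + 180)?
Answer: 423612/64577801119619425 ≈ 6.5597e-12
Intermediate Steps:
F = -1/1722 (F = -1/(3*(394 + 180)) = -⅓/574 = -⅓*1/574 = -1/1722 ≈ -0.00058072)
B(Y) = Y²
B(1/(653 + F))/357511 = (1/(653 - 1/1722))²/357511 = (1/(1124465/1722))²*(1/357511) = (1722/1124465)²*(1/357511) = (2965284/1264421536225)*(1/357511) = 423612/64577801119619425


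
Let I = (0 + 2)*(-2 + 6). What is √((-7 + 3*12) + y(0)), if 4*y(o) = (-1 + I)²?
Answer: √165/2 ≈ 6.4226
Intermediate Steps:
I = 8 (I = 2*4 = 8)
y(o) = 49/4 (y(o) = (-1 + 8)²/4 = (¼)*7² = (¼)*49 = 49/4)
√((-7 + 3*12) + y(0)) = √((-7 + 3*12) + 49/4) = √((-7 + 36) + 49/4) = √(29 + 49/4) = √(165/4) = √165/2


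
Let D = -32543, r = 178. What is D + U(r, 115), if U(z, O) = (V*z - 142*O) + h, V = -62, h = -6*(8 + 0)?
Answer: -59957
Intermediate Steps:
h = -48 (h = -6*8 = -48)
U(z, O) = -48 - 142*O - 62*z (U(z, O) = (-62*z - 142*O) - 48 = (-142*O - 62*z) - 48 = -48 - 142*O - 62*z)
D + U(r, 115) = -32543 + (-48 - 142*115 - 62*178) = -32543 + (-48 - 16330 - 11036) = -32543 - 27414 = -59957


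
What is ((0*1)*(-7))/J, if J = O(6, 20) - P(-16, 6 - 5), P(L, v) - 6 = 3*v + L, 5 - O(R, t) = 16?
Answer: 0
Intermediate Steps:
O(R, t) = -11 (O(R, t) = 5 - 1*16 = 5 - 16 = -11)
P(L, v) = 6 + L + 3*v (P(L, v) = 6 + (3*v + L) = 6 + (L + 3*v) = 6 + L + 3*v)
J = -4 (J = -11 - (6 - 16 + 3*(6 - 5)) = -11 - (6 - 16 + 3*1) = -11 - (6 - 16 + 3) = -11 - 1*(-7) = -11 + 7 = -4)
((0*1)*(-7))/J = ((0*1)*(-7))/(-4) = (0*(-7))*(-¼) = 0*(-¼) = 0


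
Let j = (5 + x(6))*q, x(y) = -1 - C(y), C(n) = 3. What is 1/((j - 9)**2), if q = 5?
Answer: 1/16 ≈ 0.062500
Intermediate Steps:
x(y) = -4 (x(y) = -1 - 1*3 = -1 - 3 = -4)
j = 5 (j = (5 - 4)*5 = 1*5 = 5)
1/((j - 9)**2) = 1/((5 - 9)**2) = 1/((-4)**2) = 1/16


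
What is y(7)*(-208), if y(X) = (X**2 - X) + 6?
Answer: -9984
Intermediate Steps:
y(X) = 6 + X**2 - X
y(7)*(-208) = (6 + 7**2 - 1*7)*(-208) = (6 + 49 - 7)*(-208) = 48*(-208) = -9984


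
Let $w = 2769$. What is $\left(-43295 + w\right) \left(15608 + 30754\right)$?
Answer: $-1878866412$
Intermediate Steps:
$\left(-43295 + w\right) \left(15608 + 30754\right) = \left(-43295 + 2769\right) \left(15608 + 30754\right) = \left(-40526\right) 46362 = -1878866412$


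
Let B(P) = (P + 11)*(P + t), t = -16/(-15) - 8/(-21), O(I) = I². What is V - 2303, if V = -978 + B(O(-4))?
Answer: -98347/35 ≈ -2809.9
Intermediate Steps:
t = 152/105 (t = -16*(-1/15) - 8*(-1/21) = 16/15 + 8/21 = 152/105 ≈ 1.4476)
B(P) = (11 + P)*(152/105 + P) (B(P) = (P + 11)*(P + 152/105) = (11 + P)*(152/105 + P))
V = -17742/35 (V = -978 + (1672/105 + ((-4)²)² + (1307/105)*(-4)²) = -978 + (1672/105 + 16² + (1307/105)*16) = -978 + (1672/105 + 256 + 20912/105) = -978 + 16488/35 = -17742/35 ≈ -506.91)
V - 2303 = -17742/35 - 2303 = -98347/35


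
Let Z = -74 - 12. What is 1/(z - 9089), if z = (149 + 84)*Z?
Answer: -1/29127 ≈ -3.4332e-5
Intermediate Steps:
Z = -86
z = -20038 (z = (149 + 84)*(-86) = 233*(-86) = -20038)
1/(z - 9089) = 1/(-20038 - 9089) = 1/(-29127) = -1/29127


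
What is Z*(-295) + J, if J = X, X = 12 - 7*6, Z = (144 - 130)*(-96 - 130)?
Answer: 933350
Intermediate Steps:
Z = -3164 (Z = 14*(-226) = -3164)
X = -30 (X = 12 - 42 = -30)
J = -30
Z*(-295) + J = -3164*(-295) - 30 = 933380 - 30 = 933350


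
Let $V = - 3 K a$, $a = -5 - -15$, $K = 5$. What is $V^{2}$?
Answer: $22500$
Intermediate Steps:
$a = 10$ ($a = -5 + 15 = 10$)
$V = -150$ ($V = \left(-3\right) 5 \cdot 10 = \left(-15\right) 10 = -150$)
$V^{2} = \left(-150\right)^{2} = 22500$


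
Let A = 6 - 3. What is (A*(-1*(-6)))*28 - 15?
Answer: 489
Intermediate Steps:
A = 3
(A*(-1*(-6)))*28 - 15 = (3*(-1*(-6)))*28 - 15 = (3*6)*28 - 15 = 18*28 - 15 = 504 - 15 = 489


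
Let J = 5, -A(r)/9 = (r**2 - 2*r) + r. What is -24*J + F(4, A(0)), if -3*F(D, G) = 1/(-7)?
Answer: -2519/21 ≈ -119.95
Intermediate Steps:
A(r) = -9*r**2 + 9*r (A(r) = -9*((r**2 - 2*r) + r) = -9*(r**2 - r) = -9*r**2 + 9*r)
F(D, G) = 1/21 (F(D, G) = -1/3/(-7) = -1/3*(-1/7) = 1/21)
-24*J + F(4, A(0)) = -24*5 + 1/21 = -120 + 1/21 = -2519/21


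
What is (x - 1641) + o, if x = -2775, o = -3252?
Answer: -7668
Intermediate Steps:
(x - 1641) + o = (-2775 - 1641) - 3252 = -4416 - 3252 = -7668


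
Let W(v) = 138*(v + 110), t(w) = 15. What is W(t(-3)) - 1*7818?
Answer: 9432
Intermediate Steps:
W(v) = 15180 + 138*v (W(v) = 138*(110 + v) = 15180 + 138*v)
W(t(-3)) - 1*7818 = (15180 + 138*15) - 1*7818 = (15180 + 2070) - 7818 = 17250 - 7818 = 9432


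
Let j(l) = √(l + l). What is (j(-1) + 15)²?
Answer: (15 + I*√2)² ≈ 223.0 + 42.426*I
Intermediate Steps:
j(l) = √2*√l (j(l) = √(2*l) = √2*√l)
(j(-1) + 15)² = (√2*√(-1) + 15)² = (√2*I + 15)² = (I*√2 + 15)² = (15 + I*√2)²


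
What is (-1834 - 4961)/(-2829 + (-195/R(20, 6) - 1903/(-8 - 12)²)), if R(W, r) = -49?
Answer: 133182000/55463647 ≈ 2.4012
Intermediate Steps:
(-1834 - 4961)/(-2829 + (-195/R(20, 6) - 1903/(-8 - 12)²)) = (-1834 - 4961)/(-2829 + (-195/(-49) - 1903/(-8 - 12)²)) = -6795/(-2829 + (-195*(-1/49) - 1903/((-20)²))) = -6795/(-2829 + (195/49 - 1903/400)) = -6795/(-2829 - 15247/19600) = -6795/(-55463647/19600) = -6795*(-19600/55463647) = 133182000/55463647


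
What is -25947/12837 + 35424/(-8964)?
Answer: -2121379/355157 ≈ -5.9731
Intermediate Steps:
-25947/12837 + 35424/(-8964) = -25947*1/12837 + 35424*(-1/8964) = -8649/4279 - 328/83 = -2121379/355157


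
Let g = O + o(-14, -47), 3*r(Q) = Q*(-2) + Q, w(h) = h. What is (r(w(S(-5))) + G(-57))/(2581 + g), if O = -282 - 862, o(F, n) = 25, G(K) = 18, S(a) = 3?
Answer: 1/86 ≈ 0.011628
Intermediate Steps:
r(Q) = -Q/3 (r(Q) = (Q*(-2) + Q)/3 = (-2*Q + Q)/3 = (-Q)/3 = -Q/3)
O = -1144
g = -1119 (g = -1144 + 25 = -1119)
(r(w(S(-5))) + G(-57))/(2581 + g) = (-⅓*3 + 18)/(2581 - 1119) = (-1 + 18)/1462 = 17*(1/1462) = 1/86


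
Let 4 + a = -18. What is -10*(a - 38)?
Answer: 600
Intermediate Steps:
a = -22 (a = -4 - 18 = -22)
-10*(a - 38) = -10*(-22 - 38) = -10*(-60) = 600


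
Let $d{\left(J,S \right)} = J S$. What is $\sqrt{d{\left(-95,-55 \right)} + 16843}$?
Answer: $6 \sqrt{613} \approx 148.55$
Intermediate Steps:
$\sqrt{d{\left(-95,-55 \right)} + 16843} = \sqrt{\left(-95\right) \left(-55\right) + 16843} = \sqrt{5225 + 16843} = \sqrt{22068} = 6 \sqrt{613}$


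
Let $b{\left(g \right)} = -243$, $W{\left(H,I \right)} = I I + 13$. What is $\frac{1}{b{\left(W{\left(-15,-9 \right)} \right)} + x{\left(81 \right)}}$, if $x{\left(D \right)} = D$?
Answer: $- \frac{1}{162} \approx -0.0061728$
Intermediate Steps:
$W{\left(H,I \right)} = 13 + I^{2}$ ($W{\left(H,I \right)} = I^{2} + 13 = 13 + I^{2}$)
$\frac{1}{b{\left(W{\left(-15,-9 \right)} \right)} + x{\left(81 \right)}} = \frac{1}{-243 + 81} = \frac{1}{-162} = - \frac{1}{162}$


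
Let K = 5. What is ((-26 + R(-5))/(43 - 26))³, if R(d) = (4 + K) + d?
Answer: -10648/4913 ≈ -2.1673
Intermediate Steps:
R(d) = 9 + d (R(d) = (4 + 5) + d = 9 + d)
((-26 + R(-5))/(43 - 26))³ = ((-26 + (9 - 5))/(43 - 26))³ = ((-26 + 4)/17)³ = (-22*1/17)³ = (-22/17)³ = -10648/4913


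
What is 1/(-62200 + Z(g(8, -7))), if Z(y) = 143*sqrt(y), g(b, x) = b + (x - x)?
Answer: -7775/483584551 - 143*sqrt(2)/1934338204 ≈ -1.6182e-5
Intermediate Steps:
g(b, x) = b (g(b, x) = b + 0 = b)
1/(-62200 + Z(g(8, -7))) = 1/(-62200 + 143*sqrt(8)) = 1/(-62200 + 143*(2*sqrt(2))) = 1/(-62200 + 286*sqrt(2))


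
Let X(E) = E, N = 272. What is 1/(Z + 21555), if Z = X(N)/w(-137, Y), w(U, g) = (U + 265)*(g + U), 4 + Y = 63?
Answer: 624/13450303 ≈ 4.6393e-5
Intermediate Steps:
Y = 59 (Y = -4 + 63 = 59)
w(U, g) = (265 + U)*(U + g)
Z = -17/624 (Z = 272/((-137)² + 265*(-137) + 265*59 - 137*59) = 272/(18769 - 36305 + 15635 - 8083) = 272/(-9984) = 272*(-1/9984) = -17/624 ≈ -0.027244)
1/(Z + 21555) = 1/(-17/624 + 21555) = 1/(13450303/624) = 624/13450303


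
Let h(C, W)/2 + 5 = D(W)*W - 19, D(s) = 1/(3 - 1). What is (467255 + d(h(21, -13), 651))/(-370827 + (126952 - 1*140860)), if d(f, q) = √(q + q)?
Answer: -93451/76947 - √1302/384735 ≈ -1.2146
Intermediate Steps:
D(s) = ½ (D(s) = 1/2 = ½)
h(C, W) = -48 + W (h(C, W) = -10 + 2*(W/2 - 19) = -10 + 2*(-19 + W/2) = -10 + (-38 + W) = -48 + W)
d(f, q) = √2*√q (d(f, q) = √(2*q) = √2*√q)
(467255 + d(h(21, -13), 651))/(-370827 + (126952 - 1*140860)) = (467255 + √2*√651)/(-370827 + (126952 - 1*140860)) = (467255 + √1302)/(-370827 + (126952 - 140860)) = (467255 + √1302)/(-370827 - 13908) = (467255 + √1302)/(-384735) = (467255 + √1302)*(-1/384735) = -93451/76947 - √1302/384735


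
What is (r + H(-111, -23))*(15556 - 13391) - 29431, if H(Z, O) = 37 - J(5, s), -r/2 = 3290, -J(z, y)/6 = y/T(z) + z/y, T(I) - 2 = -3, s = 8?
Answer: -57163309/4 ≈ -1.4291e+7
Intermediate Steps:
T(I) = -1 (T(I) = 2 - 3 = -1)
J(z, y) = 6*y - 6*z/y (J(z, y) = -6*(y/(-1) + z/y) = -6*(y*(-1) + z/y) = -6*(-y + z/y) = 6*y - 6*z/y)
r = -6580 (r = -2*3290 = -6580)
H(Z, O) = -29/4 (H(Z, O) = 37 - (6*8 - 6*5/8) = 37 - (48 - 6*5*⅛) = 37 - (48 - 15/4) = 37 - 1*177/4 = 37 - 177/4 = -29/4)
(r + H(-111, -23))*(15556 - 13391) - 29431 = (-6580 - 29/4)*(15556 - 13391) - 29431 = -26349/4*2165 - 29431 = -57045585/4 - 29431 = -57163309/4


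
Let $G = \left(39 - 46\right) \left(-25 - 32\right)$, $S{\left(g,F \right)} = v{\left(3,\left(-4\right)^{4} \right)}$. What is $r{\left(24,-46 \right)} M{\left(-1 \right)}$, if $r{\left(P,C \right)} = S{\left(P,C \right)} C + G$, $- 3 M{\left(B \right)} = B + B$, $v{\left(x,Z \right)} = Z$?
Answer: $- \frac{22754}{3} \approx -7584.7$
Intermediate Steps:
$S{\left(g,F \right)} = 256$ ($S{\left(g,F \right)} = \left(-4\right)^{4} = 256$)
$G = 399$ ($G = \left(-7\right) \left(-57\right) = 399$)
$M{\left(B \right)} = - \frac{2 B}{3}$ ($M{\left(B \right)} = - \frac{B + B}{3} = - \frac{2 B}{3}$)
$r{\left(P,C \right)} = 399 + 256 C$ ($r{\left(P,C \right)} = 256 C + 399 = 399 + 256 C$)
$r{\left(24,-46 \right)} M{\left(-1 \right)} = \left(399 + 256 \left(-46\right)\right) \left(\left(- \frac{2}{3}\right) \left(-1\right)\right) = \left(399 - 11776\right) \frac{2}{3} = \left(-11377\right) \frac{2}{3} = - \frac{22754}{3}$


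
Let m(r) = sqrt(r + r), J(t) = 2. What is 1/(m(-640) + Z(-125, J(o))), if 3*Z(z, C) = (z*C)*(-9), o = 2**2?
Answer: 75/56378 - 4*I*sqrt(5)/140945 ≈ 0.0013303 - 6.3459e-5*I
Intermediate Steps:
o = 4
m(r) = sqrt(2)*sqrt(r) (m(r) = sqrt(2*r) = sqrt(2)*sqrt(r))
Z(z, C) = -3*C*z (Z(z, C) = ((z*C)*(-9))/3 = ((C*z)*(-9))/3 = (-9*C*z)/3 = -3*C*z)
1/(m(-640) + Z(-125, J(o))) = 1/(sqrt(2)*sqrt(-640) - 3*2*(-125)) = 1/(sqrt(2)*(8*I*sqrt(10)) + 750) = 1/(16*I*sqrt(5) + 750) = 1/(750 + 16*I*sqrt(5))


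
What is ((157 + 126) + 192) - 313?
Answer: 162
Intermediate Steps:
((157 + 126) + 192) - 313 = (283 + 192) - 313 = 475 - 313 = 162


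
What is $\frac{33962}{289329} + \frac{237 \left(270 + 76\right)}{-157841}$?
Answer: $- \frac{18364960616}{45667978689} \approx -0.40214$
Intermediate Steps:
$\frac{33962}{289329} + \frac{237 \left(270 + 76\right)}{-157841} = 33962 \cdot \frac{1}{289329} + 237 \cdot 346 \left(- \frac{1}{157841}\right) = \frac{33962}{289329} + 82002 \left(- \frac{1}{157841}\right) = \frac{33962}{289329} - \frac{82002}{157841} = - \frac{18364960616}{45667978689}$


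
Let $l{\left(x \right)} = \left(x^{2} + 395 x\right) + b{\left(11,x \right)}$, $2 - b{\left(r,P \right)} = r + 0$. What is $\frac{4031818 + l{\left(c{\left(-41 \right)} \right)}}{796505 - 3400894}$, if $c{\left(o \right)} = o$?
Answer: $- \frac{4017295}{2604389} \approx -1.5425$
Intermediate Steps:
$b{\left(r,P \right)} = 2 - r$ ($b{\left(r,P \right)} = 2 - \left(r + 0\right) = 2 - r$)
$l{\left(x \right)} = -9 + x^{2} + 395 x$ ($l{\left(x \right)} = \left(x^{2} + 395 x\right) + \left(2 - 11\right) = \left(x^{2} + 395 x\right) - 9 = -9 + x^{2} + 395 x$)
$\frac{4031818 + l{\left(c{\left(-41 \right)} \right)}}{796505 - 3400894} = \frac{4031818 + \left(-9 + \left(-41\right)^{2} + 395 \left(-41\right)\right)}{796505 - 3400894} = \frac{4031818 - 14523}{-2604389} = \left(4031818 - 14523\right) \left(- \frac{1}{2604389}\right) = 4017295 \left(- \frac{1}{2604389}\right) = - \frac{4017295}{2604389}$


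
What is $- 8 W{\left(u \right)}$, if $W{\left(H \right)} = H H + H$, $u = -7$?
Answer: $-336$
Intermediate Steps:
$W{\left(H \right)} = H + H^{2}$ ($W{\left(H \right)} = H^{2} + H = H + H^{2}$)
$- 8 W{\left(u \right)} = - 8 \left(- 7 \left(1 - 7\right)\right) = - 8 \left(\left(-7\right) \left(-6\right)\right) = \left(-8\right) 42 = -336$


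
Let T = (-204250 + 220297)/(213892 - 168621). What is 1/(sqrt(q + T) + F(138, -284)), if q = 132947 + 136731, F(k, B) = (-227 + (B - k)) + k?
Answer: 23133481/387399994 + sqrt(552695928305735)/387399994 ≈ 0.12040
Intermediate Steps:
F(k, B) = -227 + B (F(k, B) = (-227 + B - k) + k = -227 + B)
T = 16047/45271 ≈ 0.35447
q = 269678
1/(sqrt(q + T) + F(138, -284)) = 1/(sqrt(269678 + 16047/45271) + (-227 - 284)) = 1/(sqrt(12208608785/45271) - 511) = 1/(sqrt(552695928305735)/45271 - 511) = 1/(-511 + sqrt(552695928305735)/45271)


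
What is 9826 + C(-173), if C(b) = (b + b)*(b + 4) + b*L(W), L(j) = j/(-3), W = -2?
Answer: 204554/3 ≈ 68185.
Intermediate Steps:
L(j) = -j/3 (L(j) = j*(-⅓) = -j/3)
C(b) = 2*b/3 + 2*b*(4 + b) (C(b) = (b + b)*(b + 4) + b*(-⅓*(-2)) = (2*b)*(4 + b) + b*(⅔) = 2*b*(4 + b) + 2*b/3 = 2*b/3 + 2*b*(4 + b))
9826 + C(-173) = 9826 + (⅔)*(-173)*(13 + 3*(-173)) = 9826 + (⅔)*(-173)*(13 - 519) = 9826 + (⅔)*(-173)*(-506) = 9826 + 175076/3 = 204554/3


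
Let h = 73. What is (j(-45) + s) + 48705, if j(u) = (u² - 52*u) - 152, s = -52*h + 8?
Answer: 49130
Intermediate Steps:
s = -3788 (s = -52*73 + 8 = -3796 + 8 = -3788)
j(u) = -152 + u² - 52*u
(j(-45) + s) + 48705 = ((-152 + (-45)² - 52*(-45)) - 3788) + 48705 = ((-152 + 2025 + 2340) - 3788) + 48705 = (4213 - 3788) + 48705 = 425 + 48705 = 49130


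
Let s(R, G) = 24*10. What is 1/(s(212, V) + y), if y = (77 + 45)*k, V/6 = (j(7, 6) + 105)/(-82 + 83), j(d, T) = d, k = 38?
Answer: 1/4876 ≈ 0.00020509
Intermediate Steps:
V = 672 (V = 6*((7 + 105)/(-82 + 83)) = 6*(112/1) = 6*(112*1) = 6*112 = 672)
y = 4636 (y = (77 + 45)*38 = 122*38 = 4636)
s(R, G) = 240
1/(s(212, V) + y) = 1/(240 + 4636) = 1/4876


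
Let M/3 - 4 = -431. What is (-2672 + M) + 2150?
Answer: -1803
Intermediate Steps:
M = -1281 (M = 12 + 3*(-431) = 12 - 1293 = -1281)
(-2672 + M) + 2150 = (-2672 - 1281) + 2150 = -3953 + 2150 = -1803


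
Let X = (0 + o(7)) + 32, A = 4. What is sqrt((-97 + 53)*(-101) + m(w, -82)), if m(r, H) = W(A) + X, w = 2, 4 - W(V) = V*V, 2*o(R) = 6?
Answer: sqrt(4467) ≈ 66.836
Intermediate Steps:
o(R) = 3 (o(R) = (1/2)*6 = 3)
W(V) = 4 - V**2 (W(V) = 4 - V*V = 4 - V**2)
X = 35 (X = (0 + 3) + 32 = 3 + 32 = 35)
m(r, H) = 23 (m(r, H) = (4 - 1*4**2) + 35 = (4 - 1*16) + 35 = (4 - 16) + 35 = -12 + 35 = 23)
sqrt((-97 + 53)*(-101) + m(w, -82)) = sqrt((-97 + 53)*(-101) + 23) = sqrt(-44*(-101) + 23) = sqrt(4444 + 23) = sqrt(4467)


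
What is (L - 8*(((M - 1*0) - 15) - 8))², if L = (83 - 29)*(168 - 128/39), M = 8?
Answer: 13733964864/169 ≈ 8.1266e+7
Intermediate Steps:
L = 115632/13 (L = 54*(168 - 128*1/39) = 54*(168 - 128/39) = 54*(6424/39) = 115632/13 ≈ 8894.8)
(L - 8*(((M - 1*0) - 15) - 8))² = (115632/13 - 8*(((8 - 1*0) - 15) - 8))² = (115632/13 - 8*(((8 + 0) - 15) - 8))² = (115632/13 - 8*((8 - 15) - 8))² = (115632/13 - 8*(-7 - 8))² = (115632/13 - 8*(-15))² = (115632/13 + 120)² = (117192/13)² = 13733964864/169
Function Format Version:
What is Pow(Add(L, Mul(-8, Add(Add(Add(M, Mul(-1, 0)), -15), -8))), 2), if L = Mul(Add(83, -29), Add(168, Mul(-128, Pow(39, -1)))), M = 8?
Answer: Rational(13733964864, 169) ≈ 8.1266e+7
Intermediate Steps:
L = Rational(115632, 13) (L = Mul(54, Add(168, Mul(-128, Rational(1, 39)))) = Mul(54, Add(168, Rational(-128, 39))) = Mul(54, Rational(6424, 39)) = Rational(115632, 13) ≈ 8894.8)
Pow(Add(L, Mul(-8, Add(Add(Add(M, Mul(-1, 0)), -15), -8))), 2) = Pow(Add(Rational(115632, 13), Mul(-8, Add(Add(Add(8, Mul(-1, 0)), -15), -8))), 2) = Pow(Add(Rational(115632, 13), Mul(-8, Add(Add(Add(8, 0), -15), -8))), 2) = Pow(Add(Rational(115632, 13), Mul(-8, Add(Add(8, -15), -8))), 2) = Pow(Add(Rational(115632, 13), Mul(-8, Add(-7, -8))), 2) = Pow(Add(Rational(115632, 13), Mul(-8, -15)), 2) = Pow(Add(Rational(115632, 13), 120), 2) = Pow(Rational(117192, 13), 2) = Rational(13733964864, 169)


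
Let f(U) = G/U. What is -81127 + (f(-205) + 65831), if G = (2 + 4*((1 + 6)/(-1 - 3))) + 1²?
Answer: -3135676/205 ≈ -15296.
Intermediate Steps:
G = -4 (G = (2 + 4*(7/(-4))) + 1 = (2 + 4*(7*(-¼))) + 1 = (2 + 4*(-7/4)) + 1 = (2 - 7) + 1 = -5 + 1 = -4)
f(U) = -4/U
-81127 + (f(-205) + 65831) = -81127 + (-4/(-205) + 65831) = -81127 + (-4*(-1/205) + 65831) = -81127 + (4/205 + 65831) = -81127 + 13495359/205 = -3135676/205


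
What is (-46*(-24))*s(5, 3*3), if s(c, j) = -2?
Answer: -2208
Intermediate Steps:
(-46*(-24))*s(5, 3*3) = -46*(-24)*(-2) = 1104*(-2) = -2208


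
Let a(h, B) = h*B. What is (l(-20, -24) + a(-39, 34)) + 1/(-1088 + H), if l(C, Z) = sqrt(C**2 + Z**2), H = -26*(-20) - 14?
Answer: -771733/582 + 4*sqrt(61) ≈ -1294.8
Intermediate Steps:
a(h, B) = B*h
H = 506 (H = 520 - 14 = 506)
(l(-20, -24) + a(-39, 34)) + 1/(-1088 + H) = (sqrt((-20)**2 + (-24)**2) + 34*(-39)) + 1/(-1088 + 506) = (sqrt(400 + 576) - 1326) + 1/(-582) = (sqrt(976) - 1326) - 1/582 = (4*sqrt(61) - 1326) - 1/582 = (-1326 + 4*sqrt(61)) - 1/582 = -771733/582 + 4*sqrt(61)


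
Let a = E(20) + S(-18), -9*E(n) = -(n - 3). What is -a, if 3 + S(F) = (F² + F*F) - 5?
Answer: -5777/9 ≈ -641.89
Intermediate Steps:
S(F) = -8 + 2*F² (S(F) = -3 + ((F² + F*F) - 5) = -3 + ((F² + F²) - 5) = -3 + (2*F² - 5) = -3 + (-5 + 2*F²) = -8 + 2*F²)
E(n) = -⅓ + n/9 (E(n) = -(-1)*(n - 3)/9 = -(-1)*(-3 + n)/9 = -(3 - n)/9 = -⅓ + n/9)
a = 5777/9 (a = (-⅓ + (⅑)*20) + (-8 + 2*(-18)²) = (-⅓ + 20/9) + (-8 + 2*324) = 17/9 + (-8 + 648) = 17/9 + 640 = 5777/9 ≈ 641.89)
-a = -1*5777/9 = -5777/9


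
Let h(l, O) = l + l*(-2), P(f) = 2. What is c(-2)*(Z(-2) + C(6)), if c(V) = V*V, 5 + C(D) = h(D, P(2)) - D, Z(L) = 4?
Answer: -52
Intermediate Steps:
h(l, O) = -l (h(l, O) = l - 2*l = -l)
C(D) = -5 - 2*D (C(D) = -5 + (-D - D) = -5 - 2*D)
c(V) = V**2
c(-2)*(Z(-2) + C(6)) = (-2)**2*(4 + (-5 - 2*6)) = 4*(4 + (-5 - 12)) = 4*(4 - 17) = 4*(-13) = -52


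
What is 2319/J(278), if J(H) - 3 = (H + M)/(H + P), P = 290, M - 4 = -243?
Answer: 439064/581 ≈ 755.70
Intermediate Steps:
M = -239 (M = 4 - 243 = -239)
J(H) = 3 + (-239 + H)/(290 + H) (J(H) = 3 + (H - 239)/(H + 290) = 3 + (-239 + H)/(290 + H))
2319/J(278) = 2319/(((631 + 4*278)/(290 + 278))) = 2319/(((631 + 1112)/568)) = 2319/(((1/568)*1743)) = 2319/(1743/568) = 2319*(568/1743) = 439064/581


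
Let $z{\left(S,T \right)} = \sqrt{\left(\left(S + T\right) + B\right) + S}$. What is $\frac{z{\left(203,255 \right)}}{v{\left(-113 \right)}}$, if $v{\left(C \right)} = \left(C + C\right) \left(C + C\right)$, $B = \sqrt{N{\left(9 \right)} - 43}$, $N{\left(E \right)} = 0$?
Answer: $\frac{\sqrt{661 + i \sqrt{43}}}{51076} \approx 0.00050337 + 2.4968 \cdot 10^{-6} i$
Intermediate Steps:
$B = i \sqrt{43}$ ($B = \sqrt{0 - 43} = \sqrt{-43} = i \sqrt{43} \approx 6.5574 i$)
$z{\left(S,T \right)} = \sqrt{T + 2 S + i \sqrt{43}}$ ($z{\left(S,T \right)} = \sqrt{\left(\left(S + T\right) + i \sqrt{43}\right) + S} = \sqrt{\left(S + T + i \sqrt{43}\right) + S} = \sqrt{T + 2 S + i \sqrt{43}}$)
$v{\left(C \right)} = 4 C^{2}$ ($v{\left(C \right)} = 2 C 2 C = 4 C^{2}$)
$\frac{z{\left(203,255 \right)}}{v{\left(-113 \right)}} = \frac{\sqrt{255 + 2 \cdot 203 + i \sqrt{43}}}{4 \left(-113\right)^{2}} = \frac{\sqrt{255 + 406 + i \sqrt{43}}}{4 \cdot 12769} = \frac{\sqrt{661 + i \sqrt{43}}}{51076}$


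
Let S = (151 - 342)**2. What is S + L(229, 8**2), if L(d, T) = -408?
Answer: 36073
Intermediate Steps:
S = 36481 (S = (-191)**2 = 36481)
S + L(229, 8**2) = 36481 - 408 = 36073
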